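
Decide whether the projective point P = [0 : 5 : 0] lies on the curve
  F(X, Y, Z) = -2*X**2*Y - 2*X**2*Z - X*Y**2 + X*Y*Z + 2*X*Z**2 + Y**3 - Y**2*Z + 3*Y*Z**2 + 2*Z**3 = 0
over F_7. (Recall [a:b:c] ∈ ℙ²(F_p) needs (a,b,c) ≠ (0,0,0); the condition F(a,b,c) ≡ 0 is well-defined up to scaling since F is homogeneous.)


F(0,5,0) ≡ 6 (mod 7); P is NOT on the curve.

Evaluate F(0, 5, 0) term-by-term (mod 7).
  -2*X**2*Y ↦ -2·0·5·1 = 0
  -2*X**2*Z ↦ -2·0·1·0 = 0
  -X*Y**2 ↦ -1·0·25·1 = 0
  X*Y*Z ↦ 1·0·5·0 = 0
  2*X*Z**2 ↦ 2·0·1·0 = 0
  Y**3 ↦ 1·1·125·1 = 125
  -Y**2*Z ↦ -1·1·25·0 = 0
  3*Y*Z**2 ↦ 3·1·5·0 = 0
  2*Z**3 ↦ 2·1·1·0 = 0
Sum: F(0, 5, 0) = (0) + (0) + (0) + (0) + (0) + (125) + (0) + (0) + (0) = 125.
Reducing mod 7: 125 ≡ 6 (mod 7).
Since F(a, b, c) ≡ 6 ≠ 0 (mod 7), P does NOT lie on the curve.


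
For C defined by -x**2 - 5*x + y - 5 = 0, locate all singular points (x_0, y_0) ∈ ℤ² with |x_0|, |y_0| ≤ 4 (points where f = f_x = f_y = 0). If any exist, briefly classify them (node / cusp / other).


No singular points in the scanned grid; C is smooth there.

Compute partial derivatives:
  f_x = -2*x - 5.
  f_y = 1.
f_y = 1 is a nonzero constant, so f_y never vanishes: no point (x, y) can satisfy f = f_x = f_y = 0. In particular no (x, y) ∈ {−4, ..., 4}² is singular; the curve is smooth.


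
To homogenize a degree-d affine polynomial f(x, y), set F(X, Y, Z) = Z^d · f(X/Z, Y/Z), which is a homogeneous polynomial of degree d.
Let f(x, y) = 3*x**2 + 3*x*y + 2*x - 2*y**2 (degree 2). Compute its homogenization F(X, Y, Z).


F(X, Y, Z) = 3*X**2 + 3*X*Y + 2*X*Z - 2*Y**2

deg(f) = 2.
Substitute x = X/Z, y = Y/Z into f, then multiply by Z^2.
  monomial 3·x^2·y^0 ↦ 3·X^2·Y^0·Z^0.
  monomial 3·x^1·y^1 ↦ 3·X^1·Y^1·Z^0.
  monomial 2·x^1·y^0 ↦ 2·X^1·Y^0·Z^1.
  monomial -2·x^0·y^2 ↦ -2·X^0·Y^2·Z^0.
Collecting: F(X, Y, Z) = 3*X**2 + 3*X*Y + 2*X*Z - 2*Y**2.


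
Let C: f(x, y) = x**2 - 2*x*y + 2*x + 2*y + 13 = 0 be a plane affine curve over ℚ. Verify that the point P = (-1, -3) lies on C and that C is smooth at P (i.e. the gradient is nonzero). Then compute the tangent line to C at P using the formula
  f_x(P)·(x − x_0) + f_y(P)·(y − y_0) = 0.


Tangent line at P: 6*x + 4*y + 18 = 0.

Step 1: f(-1, -3) = 0, so P lies on C.
Step 2: partial derivatives
  f_x(x, y) = 2*x - 2*y + 2, f_y(x, y) = 2 - 2*x.
  f_x(P) = 6, f_y(P) = 4 (gradient nonzero, so P is smooth).
Step 3: tangent line at P: 6·(x − -1) + 4·(y − -3) = 0.
Expanding: 6*x + 4*y + 18 = 0.


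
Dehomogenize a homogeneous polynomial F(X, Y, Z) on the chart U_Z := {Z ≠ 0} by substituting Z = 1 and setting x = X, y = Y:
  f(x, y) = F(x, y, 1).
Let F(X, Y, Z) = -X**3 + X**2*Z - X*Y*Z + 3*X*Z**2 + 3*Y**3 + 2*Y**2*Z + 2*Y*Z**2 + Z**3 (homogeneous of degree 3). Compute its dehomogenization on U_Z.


f(x, y) = -x**3 + x**2 - x*y + 3*x + 3*y**3 + 2*y**2 + 2*y + 1

On U_Z we set Z = 1. Each monomial c·X^i·Y^j·Z^k in F becomes c·x^i·y^j·1^k = c·x^i·y^j.
Substituting Z = 1: F(X, Y, 1) = -x**3 + x**2 - x*y + 3*x + 3*y**3 + 2*y**2 + 2*y + 1.
Note: deg(f) ≤ deg(F) = 3; strict inequality happens when F is divisible by Z (lost terms).


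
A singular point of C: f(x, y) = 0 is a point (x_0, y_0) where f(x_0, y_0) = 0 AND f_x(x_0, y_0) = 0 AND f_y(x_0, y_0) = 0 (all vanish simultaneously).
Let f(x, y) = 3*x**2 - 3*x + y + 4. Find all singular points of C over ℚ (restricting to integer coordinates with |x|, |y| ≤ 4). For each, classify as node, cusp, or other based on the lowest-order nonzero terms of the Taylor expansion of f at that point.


No singular points in the scanned grid; C is smooth there.

Compute partial derivatives:
  f_x = 6*x - 3.
  f_y = 1.
f_y = 1 is a nonzero constant, so f_y never vanishes: no point (x, y) can satisfy f = f_x = f_y = 0. In particular no (x, y) ∈ {−4, ..., 4}² is singular; the curve is smooth.


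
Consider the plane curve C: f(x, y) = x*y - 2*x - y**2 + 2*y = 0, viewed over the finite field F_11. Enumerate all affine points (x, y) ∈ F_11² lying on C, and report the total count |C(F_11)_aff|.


Affine F_11-points: {(0, 0), (0, 2), (1, 1), (1, 2), (2, 2), (3, 2), (3, 3), (4, 2), (4, 4), (5, 2), (5, 5), (6, 2), (6, 6), (7, 2), (7, 7), (8, 2), (8, 8), (9, 2), (9, 9), (10, 2), (10, 10)}; count = 21.

For each of the 121 pairs (x, y) ∈ F_11², evaluate f(x, y) mod 11. Record the zeros.
  x = 0: [0↦0, 1↦1, 2↦0, 3↦8, 4↦3, 5↦7, 6↦9, 7↦9, 8↦7, 9↦3, 10↦8]  zeros at y ∈ {0, 2}
  x = 1: [0↦9, 1↦0, 2↦0, 3↦9, 4↦5, 5↦10, 6↦2, 7↦3, 8↦2, 9↦10, 10↦5]  zeros at y ∈ {1, 2}
  x = 2: [0↦7, 1↦10, 2↦0, 3↦10, 4↦7, 5↦2, 6↦6, 7↦8, 8↦8, 9↦6, 10↦2]  zeros at y ∈ {2}
  x = 3: [0↦5, 1↦9, 2↦0, 3↦0, 4↦9, 5↦5, 6↦10, 7↦2, 8↦3, 9↦2, 10↦10]  zeros at y ∈ {2, 3}
  x = 4: [0↦3, 1↦8, 2↦0, 3↦1, 4↦0, 5↦8, 6↦3, 7↦7, 8↦9, 9↦9, 10↦7]  zeros at y ∈ {2, 4}
  x = 5: [0↦1, 1↦7, 2↦0, 3↦2, 4↦2, 5↦0, 6↦7, 7↦1, 8↦4, 9↦5, 10↦4]  zeros at y ∈ {2, 5}
  x = 6: [0↦10, 1↦6, 2↦0, 3↦3, 4↦4, 5↦3, 6↦0, 7↦6, 8↦10, 9↦1, 10↦1]  zeros at y ∈ {2, 6}
  x = 7: [0↦8, 1↦5, 2↦0, 3↦4, 4↦6, 5↦6, 6↦4, 7↦0, 8↦5, 9↦8, 10↦9]  zeros at y ∈ {2, 7}
  x = 8: [0↦6, 1↦4, 2↦0, 3↦5, 4↦8, 5↦9, 6↦8, 7↦5, 8↦0, 9↦4, 10↦6]  zeros at y ∈ {2, 8}
  x = 9: [0↦4, 1↦3, 2↦0, 3↦6, 4↦10, 5↦1, 6↦1, 7↦10, 8↦6, 9↦0, 10↦3]  zeros at y ∈ {2, 9}
  x = 10: [0↦2, 1↦2, 2↦0, 3↦7, 4↦1, 5↦4, 6↦5, 7↦4, 8↦1, 9↦7, 10↦0]  zeros at y ∈ {2, 10}
Collecting zeros: affine points = {(0, 0), (0, 2), (1, 1), (1, 2), (2, 2), (3, 2), (3, 3), (4, 2), (4, 4), (5, 2), (5, 5), (6, 2), (6, 6), (7, 2), (7, 7), (8, 2), (8, 8), (9, 2), (9, 9), (10, 2), (10, 10)}.
Total count |C(F_11)_aff| = 21.


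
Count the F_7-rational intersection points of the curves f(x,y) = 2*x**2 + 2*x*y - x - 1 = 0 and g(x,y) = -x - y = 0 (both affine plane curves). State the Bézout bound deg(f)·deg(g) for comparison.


Common zeros: {(6, 1)}; count = 1; Bézout bound = 2.

deg(f) = 2, deg(g) = 1, so Bézout bound = 2.
Scan x ∈ F_7. For each x, list the y ∈ F_7 with f(x, y) ≡ 0 and those with g(x, y) ≡ 0 (mod 7); the common zeros in that column are the intersection.
  x = 0: f ≡ 0 at y ∈ ∅; g ≡ 0 at y ∈ {0}; common: ∅.
  x = 1: f ≡ 0 at y ∈ {0}; g ≡ 0 at y ∈ {6}; common: ∅.
  x = 2: f ≡ 0 at y ∈ {4}; g ≡ 0 at y ∈ {5}; common: ∅.
  x = 3: f ≡ 0 at y ∈ {0}; g ≡ 0 at y ∈ {4}; common: ∅.
  x = 4: f ≡ 0 at y ∈ {1}; g ≡ 0 at y ∈ {3}; common: ∅.
  x = 5: f ≡ 0 at y ∈ {4}; g ≡ 0 at y ∈ {2}; common: ∅.
  x = 6: f ≡ 0 at y ∈ {1}; g ≡ 0 at y ∈ {1}; common: {1}.
Collecting: common zeros = {(6, 1)}, so the count is 1.
Comparison with the Bézout bound: 1 ≤ 2 = deg(f)·deg(g), as expected for curves with no common component (the affine F_7-count falls short of the bound because intersections may lie at infinity, over extension fields, or carry multiplicity).


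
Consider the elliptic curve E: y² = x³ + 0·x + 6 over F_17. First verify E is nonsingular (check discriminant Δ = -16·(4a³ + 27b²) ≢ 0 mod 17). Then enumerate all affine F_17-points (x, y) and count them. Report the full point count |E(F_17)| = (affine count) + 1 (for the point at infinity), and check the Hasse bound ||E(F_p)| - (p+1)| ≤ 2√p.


Affine points = {(3, 4), (3, 13), (4, 6), (4, 11), (6, 1), (6, 16), (7, 3), (7, 14), (8, 5), (8, 12), (9, 2), (9, 15), (12, 0), (14, 8), (14, 9), (15, 7), (15, 10)}; affine count = 17; |E(F_17)| = 18.

Discriminant check: Δ ∝ 4a³ + 27b² = 4·0³ + 27·6² = 4·0 + 27·36 ≡ 3 (mod 17). Nonzero ⇒ E is nonsingular.
For each x ∈ F_17, compute rhs = x³ + 0·x + 6 mod 17, then count y ∈ F_17 with y² ≡ rhs.
  x = 0: rhs = 6, matching y values: none (0 points).
  x = 1: rhs = 7, matching y values: none (0 points).
  x = 2: rhs = 14, matching y values: none (0 points).
  x = 3: rhs = 16, matching y values: 4, 13 (2 points).
  x = 4: rhs = 2, matching y values: 6, 11 (2 points).
  x = 5: rhs = 12, matching y values: none (0 points).
  x = 6: rhs = 1, matching y values: 1, 16 (2 points).
  x = 7: rhs = 9, matching y values: 3, 14 (2 points).
  x = 8: rhs = 8, matching y values: 5, 12 (2 points).
  x = 9: rhs = 4, matching y values: 2, 15 (2 points).
  x = 10: rhs = 3, matching y values: none (0 points).
  x = 11: rhs = 11, matching y values: none (0 points).
  x = 12: rhs = 0, matching y values: 0 (1 points).
  x = 13: rhs = 10, matching y values: none (0 points).
  x = 14: rhs = 13, matching y values: 8, 9 (2 points).
  x = 15: rhs = 15, matching y values: 7, 10 (2 points).
  x = 16: rhs = 5, matching y values: none (0 points).
Total affine count: 17.
Full point count |E(F_17)| = 17 + 1 = 18.
Hasse bound: |18 − (17+1)| = |0| = 0 ≤ 2√17 ≈ 8.2462 ✓.


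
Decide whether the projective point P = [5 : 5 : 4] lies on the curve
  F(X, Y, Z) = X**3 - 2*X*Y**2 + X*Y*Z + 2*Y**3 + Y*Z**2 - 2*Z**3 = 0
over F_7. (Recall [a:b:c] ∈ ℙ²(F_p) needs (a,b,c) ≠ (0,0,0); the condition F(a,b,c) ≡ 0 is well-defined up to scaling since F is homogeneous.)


F(5,5,4) ≡ 2 (mod 7); P is NOT on the curve.

Evaluate F(5, 5, 4) term-by-term (mod 7).
  X**3 ↦ 1·125·1·1 = 125
  -2*X*Y**2 ↦ -2·5·25·1 = -250
  X*Y*Z ↦ 1·5·5·4 = 100
  2*Y**3 ↦ 2·1·125·1 = 250
  Y*Z**2 ↦ 1·1·5·16 = 80
  -2*Z**3 ↦ -2·1·1·64 = -128
Sum: F(5, 5, 4) = (125) + (-250) + (100) + (250) + (80) + (-128) = 177.
Reducing mod 7: 177 ≡ 2 (mod 7).
Since F(a, b, c) ≡ 2 ≠ 0 (mod 7), P does NOT lie on the curve.


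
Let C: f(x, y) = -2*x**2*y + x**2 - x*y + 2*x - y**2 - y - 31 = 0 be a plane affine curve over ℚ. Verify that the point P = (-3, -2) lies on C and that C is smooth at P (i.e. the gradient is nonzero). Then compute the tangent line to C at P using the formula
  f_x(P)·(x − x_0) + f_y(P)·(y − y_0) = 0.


Tangent line at P: -26*x - 12*y - 102 = 0.

Step 1: f(-3, -2) = 0, so P lies on C.
Step 2: partial derivatives
  f_x(x, y) = -4*x*y + 2*x - y + 2, f_y(x, y) = -2*x**2 - x - 2*y - 1.
  f_x(P) = -26, f_y(P) = -12 (gradient nonzero, so P is smooth).
Step 3: tangent line at P: -26·(x − -3) + -12·(y − -2) = 0.
Expanding: -26*x - 12*y - 102 = 0.


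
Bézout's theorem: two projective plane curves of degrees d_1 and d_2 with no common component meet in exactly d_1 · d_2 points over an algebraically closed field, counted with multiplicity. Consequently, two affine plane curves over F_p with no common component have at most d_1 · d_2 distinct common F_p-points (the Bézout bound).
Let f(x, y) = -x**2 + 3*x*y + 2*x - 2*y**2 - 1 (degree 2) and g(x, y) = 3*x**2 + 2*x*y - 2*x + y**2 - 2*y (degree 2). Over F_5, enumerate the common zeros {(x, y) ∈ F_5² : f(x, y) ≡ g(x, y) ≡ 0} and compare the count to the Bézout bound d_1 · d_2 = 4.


Common zeros: ∅; count = 0; Bézout bound = 4.

deg(f) = 2, deg(g) = 2, so Bézout bound = 4.
Scan x ∈ F_5. For each x, list the y ∈ F_5 with f(x, y) ≡ 0 and those with g(x, y) ≡ 0 (mod 5); the common zeros in that column are the intersection.
  x = 0: f ≡ 0 at y ∈ ∅; g ≡ 0 at y ∈ {0, 2}; common: ∅.
  x = 1: f ≡ 0 at y ∈ {0, 4}; g ≡ 0 at y ∈ {2, 3}; common: ∅.
  x = 2: f ≡ 0 at y ∈ ∅; g ≡ 0 at y ∈ ∅; common: ∅.
  x = 3: f ≡ 0 at y ∈ {3, 4}; g ≡ 0 at y ∈ ∅; common: ∅.
  x = 4: f ≡ 0 at y ∈ ∅; g ≡ 0 at y ∈ {0, 4}; common: ∅.
Collecting: common zeros = ∅, so the count is 0.
Comparison with the Bézout bound: 0 ≤ 4 = deg(f)·deg(g), as expected for curves with no common component (the affine F_5-count falls short of the bound because intersections may lie at infinity, over extension fields, or carry multiplicity).


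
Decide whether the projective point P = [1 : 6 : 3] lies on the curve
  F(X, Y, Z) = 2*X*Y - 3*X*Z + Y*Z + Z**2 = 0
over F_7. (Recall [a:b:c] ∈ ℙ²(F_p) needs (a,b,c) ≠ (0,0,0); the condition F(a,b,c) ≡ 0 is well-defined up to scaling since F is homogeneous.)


F(1,6,3) ≡ 2 (mod 7); P is NOT on the curve.

Evaluate F(1, 6, 3) term-by-term (mod 7).
  2*X*Y ↦ 2·1·6·1 = 12
  -3*X*Z ↦ -3·1·1·3 = -9
  Y*Z ↦ 1·1·6·3 = 18
  Z**2 ↦ 1·1·1·9 = 9
Sum: F(1, 6, 3) = (12) + (-9) + (18) + (9) = 30.
Reducing mod 7: 30 ≡ 2 (mod 7).
Since F(a, b, c) ≡ 2 ≠ 0 (mod 7), P does NOT lie on the curve.


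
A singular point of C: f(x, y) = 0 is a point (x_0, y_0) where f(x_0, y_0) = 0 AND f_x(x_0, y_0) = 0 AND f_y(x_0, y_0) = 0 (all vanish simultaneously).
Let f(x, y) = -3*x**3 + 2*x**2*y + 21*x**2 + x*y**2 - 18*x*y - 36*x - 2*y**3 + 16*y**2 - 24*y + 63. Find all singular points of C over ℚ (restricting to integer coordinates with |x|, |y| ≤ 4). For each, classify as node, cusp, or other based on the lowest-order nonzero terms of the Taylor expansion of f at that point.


Singular points: {(3, 3)}; classification: cusp.

Compute partial derivatives:
  f_x = -9*x**2 + 4*x*y + 42*x + y**2 - 18*y - 36.
  f_y = 2*x**2 + 2*x*y - 18*x - 6*y**2 + 32*y - 24.
Scan x_0 ∈ {−4, ..., 4}. For each x_0, f_y(x_0, y) is a polynomial in y; find its integer roots y ∈ {−4, ..., 4}, then test f_x and f at those candidates.
  x = -4: f_y(-4, y) = -6*y**2 + 24*y + 80; no integer root y with |y| ≤ 4.
  x = -3: f_y(-3, y) = -6*y**2 + 26*y + 48; no integer root y with |y| ≤ 4.
  x = -2: f_y(-2, y) = -6*y**2 + 28*y + 20; no integer root y with |y| ≤ 4.
  x = -1: f_y(-1, y) = -6*y**2 + 30*y - 4; no integer root y with |y| ≤ 4.
  x = 0: f_y(0, y) = -6*y**2 + 32*y - 24; no integer root y with |y| ≤ 4.
  x = 1: f_y(1, y) = -6*y**2 + 34*y - 40; vanishes at y ∈ {4}. (1, 4): f_x = -43 ≠ 0.
  x = 2: f_y(2, y) = -6*y**2 + 36*y - 52; no integer root y with |y| ≤ 4.
  x = 3: f_y(3, y) = -6*y**2 + 38*y - 60; vanishes at y ∈ {3}. (3, 3): f_x = 0, f = 0 — SINGULAR.
  x = 4: f_y(4, y) = -6*y**2 + 40*y - 64; vanishes at y ∈ {4}. (4, 4): f_x = -4 ≠ 0.
Only singular point on the grid: (3, 3).
Classify: substitute x = 3 + u, y = 3 + v and expand: f = -3*u**3 + 2*u**2*v + u*v**2 - 2*v**3 + v**2.
No constant or linear terms (consistent with a singular point). Quadratic part: v**2. Cubic part: -3*u**3 + 2*u**2*v + u*v**2 - 2*v**3.
The quadratic part v**2 is a perfect square, so there is a single (double) tangent line v = 0, i.e. y = 3. Restricting the cubic part to that line (v = 0) leaves -3*u**3 ≠ 0, so f is not divisible by v and the branch is v² ≈ 3*u**3 to lowest order — this is a cusp.
Classification: cusp.


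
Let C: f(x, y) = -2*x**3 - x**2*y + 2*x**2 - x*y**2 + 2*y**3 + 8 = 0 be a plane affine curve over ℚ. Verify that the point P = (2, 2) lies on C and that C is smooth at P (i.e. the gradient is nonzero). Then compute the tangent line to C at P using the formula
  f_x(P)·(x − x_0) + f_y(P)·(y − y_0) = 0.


Tangent line at P: -28*x + 12*y + 32 = 0.

Step 1: f(2, 2) = 0, so P lies on C.
Step 2: partial derivatives
  f_x(x, y) = -6*x**2 - 2*x*y + 4*x - y**2, f_y(x, y) = -x**2 - 2*x*y + 6*y**2.
  f_x(P) = -28, f_y(P) = 12 (gradient nonzero, so P is smooth).
Step 3: tangent line at P: -28·(x − 2) + 12·(y − 2) = 0.
Expanding: -28*x + 12*y + 32 = 0.


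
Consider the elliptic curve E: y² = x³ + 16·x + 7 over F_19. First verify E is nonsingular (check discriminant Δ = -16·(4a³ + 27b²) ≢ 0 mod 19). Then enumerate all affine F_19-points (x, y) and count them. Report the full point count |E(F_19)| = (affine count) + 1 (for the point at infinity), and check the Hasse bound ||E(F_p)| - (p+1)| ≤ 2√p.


Affine points = {(0, 8), (0, 11), (1, 9), (1, 10), (2, 3), (2, 16), (3, 5), (3, 14), (7, 5), (7, 14), (8, 1), (8, 18), (9, 5), (9, 14), (14, 7), (14, 12), (17, 9), (17, 10), (18, 3), (18, 16)}; affine count = 20; |E(F_19)| = 21.

Discriminant check: Δ ∝ 4a³ + 27b² = 4·16³ + 27·7² = 4·4096 + 27·49 ≡ 18 (mod 19). Nonzero ⇒ E is nonsingular.
For each x ∈ F_19, compute rhs = x³ + 16·x + 7 mod 19, then count y ∈ F_19 with y² ≡ rhs.
  x = 0: rhs = 7, matching y values: 8, 11 (2 points).
  x = 1: rhs = 5, matching y values: 9, 10 (2 points).
  x = 2: rhs = 9, matching y values: 3, 16 (2 points).
  x = 3: rhs = 6, matching y values: 5, 14 (2 points).
  x = 4: rhs = 2, matching y values: none (0 points).
  x = 5: rhs = 3, matching y values: none (0 points).
  x = 6: rhs = 15, matching y values: none (0 points).
  x = 7: rhs = 6, matching y values: 5, 14 (2 points).
  x = 8: rhs = 1, matching y values: 1, 18 (2 points).
  x = 9: rhs = 6, matching y values: 5, 14 (2 points).
  x = 10: rhs = 8, matching y values: none (0 points).
  x = 11: rhs = 13, matching y values: none (0 points).
  x = 12: rhs = 8, matching y values: none (0 points).
  x = 13: rhs = 18, matching y values: none (0 points).
  x = 14: rhs = 11, matching y values: 7, 12 (2 points).
  x = 15: rhs = 12, matching y values: none (0 points).
  x = 16: rhs = 8, matching y values: none (0 points).
  x = 17: rhs = 5, matching y values: 9, 10 (2 points).
  x = 18: rhs = 9, matching y values: 3, 16 (2 points).
Total affine count: 20.
Full point count |E(F_19)| = 20 + 1 = 21.
Hasse bound: |21 − (19+1)| = |1| = 1 ≤ 2√19 ≈ 8.7178 ✓.


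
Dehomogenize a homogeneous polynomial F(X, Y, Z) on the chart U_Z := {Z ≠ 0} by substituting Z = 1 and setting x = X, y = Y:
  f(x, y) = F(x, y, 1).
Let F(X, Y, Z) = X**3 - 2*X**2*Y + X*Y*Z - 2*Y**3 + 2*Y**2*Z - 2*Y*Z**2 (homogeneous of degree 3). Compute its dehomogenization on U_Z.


f(x, y) = x**3 - 2*x**2*y + x*y - 2*y**3 + 2*y**2 - 2*y

On U_Z we set Z = 1. Each monomial c·X^i·Y^j·Z^k in F becomes c·x^i·y^j·1^k = c·x^i·y^j.
Substituting Z = 1: F(X, Y, 1) = x**3 - 2*x**2*y + x*y - 2*y**3 + 2*y**2 - 2*y.
Note: deg(f) ≤ deg(F) = 3; strict inequality happens when F is divisible by Z (lost terms).


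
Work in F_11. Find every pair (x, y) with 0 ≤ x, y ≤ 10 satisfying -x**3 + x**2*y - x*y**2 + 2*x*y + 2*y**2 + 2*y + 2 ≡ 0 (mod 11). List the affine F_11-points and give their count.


Affine F_11-points: {(2, 5), (4, 6), (4, 7), (5, 7), (5, 9), (6, 9), (7, 0), (7, 2), (9, 7), (9, 9), (10, 3), (10, 4)}; count = 12.

For each of the 121 pairs (x, y) ∈ F_11², evaluate f(x, y) mod 11. Record the zeros.
  x = 0: [0↦2, 1↦6, 2↦3, 3↦4, 4↦9, 5↦7, 6↦9, 7↦4, 8↦3, 9↦6, 10↦2]  zeros at y ∈ ∅
  x = 1: [0↦1, 1↦7, 2↦4, 3↦3, 4↦4, 5↦7, 6↦1, 7↦8, 8↦6, 9↦6, 10↦8]  zeros at y ∈ ∅
  x = 2: [0↦5, 1↦4, 2↦3, 3↦2, 4↦1, 5↦0, 6↦10, 7↦9, 8↦8, 9↦7, 10↦6]  zeros at y ∈ {5}
  x = 3: [0↦8, 1↦2, 2↦5, 3↦6, 4↦5, 5↦2, 6↦8, 7↦1, 8↦3, 9↦3, 10↦1]  zeros at y ∈ ∅
  x = 4: [0↦4, 1↦6, 2↦4, 3↦9, 4↦10, 5↦7, 6↦0, 7↦0, 8↦7, 9↦10, 10↦9]  zeros at y ∈ {6, 7}
  x = 5: [0↦9, 1↦10, 2↦5, 3↦5, 4↦10, 5↦9, 6↦2, 7↦0, 8↦3, 9↦0, 10↦2]  zeros at y ∈ {7, 9}
  x = 6: [0↦6, 1↦8, 2↦2, 3↦10, 4↦10, 5↦2, 6↦8, 7↦6, 8↦7, 9↦0, 10↦7]  zeros at y ∈ {9}
  x = 7: [0↦0, 1↦5, 2↦0, 3↦7, 4↦4, 5↦2, 6↦1, 7↦1, 8↦2, 9↦4, 10↦7]  zeros at y ∈ {0, 2}
  x = 8: [0↦7, 1↦6, 2↦4, 3↦1, 4↦8, 5↦3, 6↦8, 7↦1, 8↦4, 9↦6, 10↦7]  zeros at y ∈ ∅
  x = 9: [0↦10, 1↦5, 2↦8, 3↦8, 4↦5, 5↦10, 6↦1, 7↦0, 8↦7, 9↦0, 10↦1]  zeros at y ∈ {7, 9}
  x = 10: [0↦3, 1↦7, 2↦6, 3↦0, 4↦0, 5↦6, 6↦7, 7↦3, 8↦5, 9↦2, 10↦5]  zeros at y ∈ {3, 4}
Collecting zeros: affine points = {(2, 5), (4, 6), (4, 7), (5, 7), (5, 9), (6, 9), (7, 0), (7, 2), (9, 7), (9, 9), (10, 3), (10, 4)}.
Total count |C(F_11)_aff| = 12.


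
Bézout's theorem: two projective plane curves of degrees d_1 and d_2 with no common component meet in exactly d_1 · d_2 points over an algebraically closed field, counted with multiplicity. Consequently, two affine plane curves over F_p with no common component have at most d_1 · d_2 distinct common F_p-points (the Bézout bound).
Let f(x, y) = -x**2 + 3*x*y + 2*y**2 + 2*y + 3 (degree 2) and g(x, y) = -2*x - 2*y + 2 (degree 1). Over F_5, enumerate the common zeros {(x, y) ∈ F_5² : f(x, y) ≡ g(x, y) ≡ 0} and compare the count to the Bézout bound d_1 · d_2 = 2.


Common zeros: {(3, 3)}; count = 1; Bézout bound = 2.

deg(f) = 2, deg(g) = 1, so Bézout bound = 2.
Scan x ∈ F_5. For each x, list the y ∈ F_5 with f(x, y) ≡ 0 and those with g(x, y) ≡ 0 (mod 5); the common zeros in that column are the intersection.
  x = 0: f ≡ 0 at y ∈ {2}; g ≡ 0 at y ∈ {1}; common: ∅.
  x = 1: f ≡ 0 at y ∈ {2, 3}; g ≡ 0 at y ∈ {0}; common: ∅.
  x = 2: f ≡ 0 at y ∈ ∅; g ≡ 0 at y ∈ {4}; common: ∅.
  x = 3: f ≡ 0 at y ∈ {3, 4}; g ≡ 0 at y ∈ {3}; common: {3}.
  x = 4: f ≡ 0 at y ∈ {4}; g ≡ 0 at y ∈ {2}; common: ∅.
Collecting: common zeros = {(3, 3)}, so the count is 1.
Comparison with the Bézout bound: 1 ≤ 2 = deg(f)·deg(g), as expected for curves with no common component (the affine F_5-count falls short of the bound because intersections may lie at infinity, over extension fields, or carry multiplicity).


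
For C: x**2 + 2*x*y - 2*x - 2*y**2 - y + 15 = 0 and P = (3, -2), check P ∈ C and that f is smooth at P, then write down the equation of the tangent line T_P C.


Tangent line at P: 13*y + 26 = 0.

Step 1: f(3, -2) = 0, so P lies on C.
Step 2: partial derivatives
  f_x(x, y) = 2*x + 2*y - 2, f_y(x, y) = 2*x - 4*y - 1.
  f_x(P) = 0, f_y(P) = 13 (gradient nonzero, so P is smooth).
Step 3: tangent line at P: 0·(x − 3) + 13·(y − -2) = 0.
Expanding: 13*y + 26 = 0.


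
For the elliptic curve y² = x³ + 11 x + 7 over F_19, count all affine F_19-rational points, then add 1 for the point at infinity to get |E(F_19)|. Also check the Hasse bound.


Affine points = {(0, 8), (0, 11), (1, 0), (4, 1), (4, 18), (5, 4), (5, 15), (6, 2), (6, 17), (7, 3), (7, 16), (12, 9), (12, 10), (14, 6), (14, 13), (16, 2), (16, 17)}; affine count = 17; |E(F_19)| = 18.

Discriminant check: Δ ∝ 4a³ + 27b² = 4·11³ + 27·7² = 4·1331 + 27·49 ≡ 16 (mod 19). Nonzero ⇒ E is nonsingular.
For each x ∈ F_19, compute rhs = x³ + 11·x + 7 mod 19, then count y ∈ F_19 with y² ≡ rhs.
  x = 0: rhs = 7, matching y values: 8, 11 (2 points).
  x = 1: rhs = 0, matching y values: 0 (1 points).
  x = 2: rhs = 18, matching y values: none (0 points).
  x = 3: rhs = 10, matching y values: none (0 points).
  x = 4: rhs = 1, matching y values: 1, 18 (2 points).
  x = 5: rhs = 16, matching y values: 4, 15 (2 points).
  x = 6: rhs = 4, matching y values: 2, 17 (2 points).
  x = 7: rhs = 9, matching y values: 3, 16 (2 points).
  x = 8: rhs = 18, matching y values: none (0 points).
  x = 9: rhs = 18, matching y values: none (0 points).
  x = 10: rhs = 15, matching y values: none (0 points).
  x = 11: rhs = 15, matching y values: none (0 points).
  x = 12: rhs = 5, matching y values: 9, 10 (2 points).
  x = 13: rhs = 10, matching y values: none (0 points).
  x = 14: rhs = 17, matching y values: 6, 13 (2 points).
  x = 15: rhs = 13, matching y values: none (0 points).
  x = 16: rhs = 4, matching y values: 2, 17 (2 points).
  x = 17: rhs = 15, matching y values: none (0 points).
  x = 18: rhs = 14, matching y values: none (0 points).
Total affine count: 17.
Full point count |E(F_19)| = 17 + 1 = 18.
Hasse bound: |18 − (19+1)| = |-2| = 2 ≤ 2√19 ≈ 8.7178 ✓.


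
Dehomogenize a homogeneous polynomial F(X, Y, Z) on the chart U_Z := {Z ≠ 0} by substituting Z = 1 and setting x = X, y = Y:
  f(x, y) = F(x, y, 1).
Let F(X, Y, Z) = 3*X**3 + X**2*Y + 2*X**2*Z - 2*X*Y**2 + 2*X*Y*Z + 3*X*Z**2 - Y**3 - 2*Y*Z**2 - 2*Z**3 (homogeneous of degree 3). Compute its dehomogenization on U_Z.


f(x, y) = 3*x**3 + x**2*y + 2*x**2 - 2*x*y**2 + 2*x*y + 3*x - y**3 - 2*y - 2

On U_Z we set Z = 1. Each monomial c·X^i·Y^j·Z^k in F becomes c·x^i·y^j·1^k = c·x^i·y^j.
Substituting Z = 1: F(X, Y, 1) = 3*x**3 + x**2*y + 2*x**2 - 2*x*y**2 + 2*x*y + 3*x - y**3 - 2*y - 2.
Note: deg(f) ≤ deg(F) = 3; strict inequality happens when F is divisible by Z (lost terms).


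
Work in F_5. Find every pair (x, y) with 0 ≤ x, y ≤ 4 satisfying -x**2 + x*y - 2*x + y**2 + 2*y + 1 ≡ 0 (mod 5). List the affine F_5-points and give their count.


Affine F_5-points: {(0, 4), (2, 2), (2, 4), (3, 2), (3, 3)}; count = 5.

For each of the 25 pairs (x, y) ∈ F_5², evaluate f(x, y) mod 5. Record the zeros.
  x = 0: [0↦1, 1↦4, 2↦4, 3↦1, 4↦0]  zeros at y ∈ {4}
  x = 1: [0↦3, 1↦2, 2↦3, 3↦1, 4↦1]  zeros at y ∈ ∅
  x = 2: [0↦3, 1↦3, 2↦0, 3↦4, 4↦0]  zeros at y ∈ {2, 4}
  x = 3: [0↦1, 1↦2, 2↦0, 3↦0, 4↦2]  zeros at y ∈ {2, 3}
  x = 4: [0↦2, 1↦4, 2↦3, 3↦4, 4↦2]  zeros at y ∈ ∅
Collecting zeros: affine points = {(0, 4), (2, 2), (2, 4), (3, 2), (3, 3)}.
Total count |C(F_5)_aff| = 5.


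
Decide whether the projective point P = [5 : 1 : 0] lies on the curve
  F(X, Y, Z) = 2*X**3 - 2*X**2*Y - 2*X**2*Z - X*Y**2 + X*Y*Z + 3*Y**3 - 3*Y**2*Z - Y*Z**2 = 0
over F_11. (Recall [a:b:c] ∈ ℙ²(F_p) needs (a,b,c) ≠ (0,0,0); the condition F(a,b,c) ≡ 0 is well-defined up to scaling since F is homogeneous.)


F(5,1,0) ≡ 0 (mod 11); P is on the curve.

Evaluate F(5, 1, 0) term-by-term (mod 11).
  2*X**3 ↦ 2·125·1·1 = 250
  -2*X**2*Y ↦ -2·25·1·1 = -50
  -2*X**2*Z ↦ -2·25·1·0 = 0
  -X*Y**2 ↦ -1·5·1·1 = -5
  X*Y*Z ↦ 1·5·1·0 = 0
  3*Y**3 ↦ 3·1·1·1 = 3
  -3*Y**2*Z ↦ -3·1·1·0 = 0
  -Y*Z**2 ↦ -1·1·1·0 = 0
Sum: F(5, 1, 0) = (250) + (-50) + (0) + (-5) + (0) + (3) + (0) + (0) = 198.
Reducing mod 11: 198 ≡ 0 (mod 11).
Since F(a, b, c) ≡ 0 (mod 11), P lies on the curve.


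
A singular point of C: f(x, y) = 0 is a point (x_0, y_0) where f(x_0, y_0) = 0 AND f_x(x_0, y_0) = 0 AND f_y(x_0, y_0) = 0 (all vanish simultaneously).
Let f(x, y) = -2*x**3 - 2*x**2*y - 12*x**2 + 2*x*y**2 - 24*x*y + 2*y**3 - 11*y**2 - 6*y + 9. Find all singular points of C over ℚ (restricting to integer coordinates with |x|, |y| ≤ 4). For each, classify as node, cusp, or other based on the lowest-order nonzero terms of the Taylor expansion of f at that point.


Singular points: {(-3, 3)}; classification: cusp.

Compute partial derivatives:
  f_x = -6*x**2 - 4*x*y - 24*x + 2*y**2 - 24*y.
  f_y = -2*x**2 + 4*x*y - 24*x + 6*y**2 - 22*y - 6.
Scan x_0 ∈ {−4, ..., 4}. For each x_0, f_y(x_0, y) is a polynomial in y; find its integer roots y ∈ {−4, ..., 4}, then test f_x and f at those candidates.
  x = -4: f_y(-4, y) = 6*y**2 - 38*y + 58; no integer root y with |y| ≤ 4.
  x = -3: f_y(-3, y) = 6*y**2 - 34*y + 48; vanishes at y ∈ {3}. (-3, 3): f_x = 0, f = 0 — SINGULAR.
  x = -2: f_y(-2, y) = 6*y**2 - 30*y + 34; no integer root y with |y| ≤ 4.
  x = -1: f_y(-1, y) = 6*y**2 - 26*y + 16; no integer root y with |y| ≤ 4.
  x = 0: f_y(0, y) = 6*y**2 - 22*y - 6; no integer root y with |y| ≤ 4.
  x = 1: f_y(1, y) = 6*y**2 - 18*y - 32; no integer root y with |y| ≤ 4.
  x = 2: f_y(2, y) = 6*y**2 - 14*y - 62; no integer root y with |y| ≤ 4.
  x = 3: f_y(3, y) = 6*y**2 - 10*y - 96; no integer root y with |y| ≤ 4.
  x = 4: f_y(4, y) = 6*y**2 - 6*y - 134; no integer root y with |y| ≤ 4.
Only singular point on the grid: (-3, 3).
Classify: substitute x = -3 + u, y = 3 + v and expand: f = -2*u**3 - 2*u**2*v + 2*u*v**2 + 2*v**3 + v**2.
No constant or linear terms (consistent with a singular point). Quadratic part: v**2. Cubic part: -2*u**3 - 2*u**2*v + 2*u*v**2 + 2*v**3.
The quadratic part v**2 is a perfect square, so there is a single (double) tangent line v = 0, i.e. y = 3. Restricting the cubic part to that line (v = 0) leaves -2*u**3 ≠ 0, so f is not divisible by v and the branch is v² ≈ 2*u**3 to lowest order — this is a cusp.
Classification: cusp.


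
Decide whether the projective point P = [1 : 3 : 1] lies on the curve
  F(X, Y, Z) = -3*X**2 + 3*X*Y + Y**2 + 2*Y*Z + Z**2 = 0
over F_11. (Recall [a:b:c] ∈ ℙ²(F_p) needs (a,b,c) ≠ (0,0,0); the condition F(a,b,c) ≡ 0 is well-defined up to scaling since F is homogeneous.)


F(1,3,1) ≡ 0 (mod 11); P is on the curve.

Evaluate F(1, 3, 1) term-by-term (mod 11).
  -3*X**2 ↦ -3·1·1·1 = -3
  3*X*Y ↦ 3·1·3·1 = 9
  Y**2 ↦ 1·1·9·1 = 9
  2*Y*Z ↦ 2·1·3·1 = 6
  Z**2 ↦ 1·1·1·1 = 1
Sum: F(1, 3, 1) = (-3) + (9) + (9) + (6) + (1) = 22.
Reducing mod 11: 22 ≡ 0 (mod 11).
Since F(a, b, c) ≡ 0 (mod 11), P lies on the curve.


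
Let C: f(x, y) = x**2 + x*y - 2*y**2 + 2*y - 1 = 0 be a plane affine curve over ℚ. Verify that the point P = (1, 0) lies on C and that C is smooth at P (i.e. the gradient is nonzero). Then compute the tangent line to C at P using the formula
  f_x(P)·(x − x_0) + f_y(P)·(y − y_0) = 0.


Tangent line at P: 2*x + 3*y - 2 = 0.

Step 1: f(1, 0) = 0, so P lies on C.
Step 2: partial derivatives
  f_x(x, y) = 2*x + y, f_y(x, y) = x - 4*y + 2.
  f_x(P) = 2, f_y(P) = 3 (gradient nonzero, so P is smooth).
Step 3: tangent line at P: 2·(x − 1) + 3·(y − 0) = 0.
Expanding: 2*x + 3*y - 2 = 0.


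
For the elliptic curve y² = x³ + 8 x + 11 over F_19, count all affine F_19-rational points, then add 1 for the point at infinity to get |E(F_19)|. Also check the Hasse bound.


Affine points = {(0, 7), (0, 12), (1, 1), (1, 18), (2, 4), (2, 15), (3, 9), (3, 10), (5, 9), (5, 10), (6, 3), (6, 16), (7, 7), (7, 12), (8, 6), (8, 13), (11, 9), (11, 10), (12, 7), (12, 12), (14, 6), (14, 13), (16, 6), (16, 13), (17, 5), (17, 14)}; affine count = 26; |E(F_19)| = 27.

Discriminant check: Δ ∝ 4a³ + 27b² = 4·8³ + 27·11² = 4·512 + 27·121 ≡ 14 (mod 19). Nonzero ⇒ E is nonsingular.
For each x ∈ F_19, compute rhs = x³ + 8·x + 11 mod 19, then count y ∈ F_19 with y² ≡ rhs.
  x = 0: rhs = 11, matching y values: 7, 12 (2 points).
  x = 1: rhs = 1, matching y values: 1, 18 (2 points).
  x = 2: rhs = 16, matching y values: 4, 15 (2 points).
  x = 3: rhs = 5, matching y values: 9, 10 (2 points).
  x = 4: rhs = 12, matching y values: none (0 points).
  x = 5: rhs = 5, matching y values: 9, 10 (2 points).
  x = 6: rhs = 9, matching y values: 3, 16 (2 points).
  x = 7: rhs = 11, matching y values: 7, 12 (2 points).
  x = 8: rhs = 17, matching y values: 6, 13 (2 points).
  x = 9: rhs = 14, matching y values: none (0 points).
  x = 10: rhs = 8, matching y values: none (0 points).
  x = 11: rhs = 5, matching y values: 9, 10 (2 points).
  x = 12: rhs = 11, matching y values: 7, 12 (2 points).
  x = 13: rhs = 13, matching y values: none (0 points).
  x = 14: rhs = 17, matching y values: 6, 13 (2 points).
  x = 15: rhs = 10, matching y values: none (0 points).
  x = 16: rhs = 17, matching y values: 6, 13 (2 points).
  x = 17: rhs = 6, matching y values: 5, 14 (2 points).
  x = 18: rhs = 2, matching y values: none (0 points).
Total affine count: 26.
Full point count |E(F_19)| = 26 + 1 = 27.
Hasse bound: |27 − (19+1)| = |7| = 7 ≤ 2√19 ≈ 8.7178 ✓.


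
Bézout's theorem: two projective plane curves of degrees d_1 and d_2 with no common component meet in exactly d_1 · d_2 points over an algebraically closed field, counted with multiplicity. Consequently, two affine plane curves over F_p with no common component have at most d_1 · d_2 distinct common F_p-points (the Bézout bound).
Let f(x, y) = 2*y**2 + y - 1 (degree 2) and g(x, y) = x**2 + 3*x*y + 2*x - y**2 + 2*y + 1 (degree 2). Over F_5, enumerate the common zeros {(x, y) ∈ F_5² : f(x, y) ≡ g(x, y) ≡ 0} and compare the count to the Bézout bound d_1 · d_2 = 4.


Common zeros: {(1, 3), (2, 4), (3, 3), (4, 4)}; count = 4; Bézout bound = 4.

deg(f) = 2, deg(g) = 2, so Bézout bound = 4.
Scan x ∈ F_5. For each x, list the y ∈ F_5 with f(x, y) ≡ 0 and those with g(x, y) ≡ 0 (mod 5); the common zeros in that column are the intersection.
  x = 0: f ≡ 0 at y ∈ {3, 4}; g ≡ 0 at y ∈ ∅; common: ∅.
  x = 1: f ≡ 0 at y ∈ {3, 4}; g ≡ 0 at y ∈ {2, 3}; common: {3}.
  x = 2: f ≡ 0 at y ∈ {3, 4}; g ≡ 0 at y ∈ {4}; common: {4}.
  x = 3: f ≡ 0 at y ∈ {3, 4}; g ≡ 0 at y ∈ {3}; common: {3}.
  x = 4: f ≡ 0 at y ∈ {3, 4}; g ≡ 0 at y ∈ {0, 4}; common: {4}.
Collecting: common zeros = {(1, 3), (2, 4), (3, 3), (4, 4)}, so the count is 4.
Comparison with the Bézout bound: 4 ≤ 4 = deg(f)·deg(g), as expected for curves with no common component (the bound is attained).


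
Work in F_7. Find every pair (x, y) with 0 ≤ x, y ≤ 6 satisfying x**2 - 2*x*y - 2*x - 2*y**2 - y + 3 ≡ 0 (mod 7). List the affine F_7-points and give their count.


Affine F_7-points: {(0, 1), (0, 2), (1, 4), (1, 5), (2, 4), (4, 1), (4, 5), (6, 2)}; count = 8.

For each of the 49 pairs (x, y) ∈ F_7², evaluate f(x, y) mod 7. Record the zeros.
  x = 0: [0↦3, 1↦0, 2↦0, 3↦3, 4↦2, 5↦4, 6↦2]  zeros at y ∈ {1, 2}
  x = 1: [0↦2, 1↦4, 2↦2, 3↦3, 4↦0, 5↦0, 6↦3]  zeros at y ∈ {4, 5}
  x = 2: [0↦3, 1↦3, 2↦6, 3↦5, 4↦0, 5↦5, 6↦6]  zeros at y ∈ {4}
  x = 3: [0↦6, 1↦4, 2↦5, 3↦2, 4↦2, 5↦5, 6↦4]  zeros at y ∈ ∅
  x = 4: [0↦4, 1↦0, 2↦6, 3↦1, 4↦6, 5↦0, 6↦4]  zeros at y ∈ {1, 5}
  x = 5: [0↦4, 1↦5, 2↦2, 3↦2, 4↦5, 5↦4, 6↦6]  zeros at y ∈ ∅
  x = 6: [0↦6, 1↦5, 2↦0, 3↦5, 4↦6, 5↦3, 6↦3]  zeros at y ∈ {2}
Collecting zeros: affine points = {(0, 1), (0, 2), (1, 4), (1, 5), (2, 4), (4, 1), (4, 5), (6, 2)}.
Total count |C(F_7)_aff| = 8.


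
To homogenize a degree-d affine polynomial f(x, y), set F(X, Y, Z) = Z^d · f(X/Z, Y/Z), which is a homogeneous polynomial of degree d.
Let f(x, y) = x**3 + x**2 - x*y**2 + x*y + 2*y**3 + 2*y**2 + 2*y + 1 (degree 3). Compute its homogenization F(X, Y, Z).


F(X, Y, Z) = X**3 + X**2*Z - X*Y**2 + X*Y*Z + 2*Y**3 + 2*Y**2*Z + 2*Y*Z**2 + Z**3

deg(f) = 3.
Substitute x = X/Z, y = Y/Z into f, then multiply by Z^3.
  monomial 1·x^3·y^0 ↦ 1·X^3·Y^0·Z^0.
  monomial 1·x^2·y^0 ↦ 1·X^2·Y^0·Z^1.
  monomial -1·x^1·y^2 ↦ -1·X^1·Y^2·Z^0.
  monomial 1·x^1·y^1 ↦ 1·X^1·Y^1·Z^1.
  monomial 2·x^0·y^3 ↦ 2·X^0·Y^3·Z^0.
  monomial 2·x^0·y^2 ↦ 2·X^0·Y^2·Z^1.
  monomial 2·x^0·y^1 ↦ 2·X^0·Y^1·Z^2.
  monomial 1·x^0·y^0 ↦ 1·X^0·Y^0·Z^3.
Collecting: F(X, Y, Z) = X**3 + X**2*Z - X*Y**2 + X*Y*Z + 2*Y**3 + 2*Y**2*Z + 2*Y*Z**2 + Z**3.


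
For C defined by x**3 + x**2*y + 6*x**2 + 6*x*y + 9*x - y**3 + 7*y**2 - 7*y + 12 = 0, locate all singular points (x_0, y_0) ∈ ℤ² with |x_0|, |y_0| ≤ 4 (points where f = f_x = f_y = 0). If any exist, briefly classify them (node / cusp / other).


Singular points: {(-3, 2)}; classification: node.

Compute partial derivatives:
  f_x = 3*x**2 + 2*x*y + 12*x + 6*y + 9.
  f_y = x**2 + 6*x - 3*y**2 + 14*y - 7.
Scan x_0 ∈ {−4, ..., 4}. For each x_0, f_y(x_0, y) is a polynomial in y; find its integer roots y ∈ {−4, ..., 4}, then test f_x and f at those candidates.
  x = -4: f_y(-4, y) = -3*y**2 + 14*y - 15; vanishes at y ∈ {3}. (-4, 3): f_x = 3 ≠ 0.
  x = -3: f_y(-3, y) = -3*y**2 + 14*y - 16; vanishes at y ∈ {2}. (-3, 2): f_x = 0, f = 0 — SINGULAR.
  x = -2: f_y(-2, y) = -3*y**2 + 14*y - 15; vanishes at y ∈ {3}. (-2, 3): f_x = 3 ≠ 0.
  x = -1: f_y(-1, y) = -3*y**2 + 14*y - 12; no integer root y with |y| ≤ 4.
  x = 0: f_y(0, y) = -3*y**2 + 14*y - 7; no integer root y with |y| ≤ 4.
  x = 1: f_y(1, y) = -3*y**2 + 14*y; vanishes at y ∈ {0}. (1, 0): f_x = 24 ≠ 0.
  x = 2: f_y(2, y) = -3*y**2 + 14*y + 9; no integer root y with |y| ≤ 4.
  x = 3: f_y(3, y) = -3*y**2 + 14*y + 20; no integer root y with |y| ≤ 4.
  x = 4: f_y(4, y) = -3*y**2 + 14*y + 33; no integer root y with |y| ≤ 4.
Only singular point on the grid: (-3, 2).
Classify: substitute x = -3 + u, y = 2 + v and expand: f = u**3 + u**2*v - u**2 - v**3 + v**2.
No constant or linear terms (consistent with a singular point). Quadratic part: -u**2 + v**2. Cubic part: u**3 + u**2*v - v**3.
The quadratic part v**2 - u**2 = (v − u)(v + u) splits into two distinct linear factors, so there are two distinct tangent lines y − 2 = ±(x − -3) — this is a node (ordinary double point).
Classification: node.


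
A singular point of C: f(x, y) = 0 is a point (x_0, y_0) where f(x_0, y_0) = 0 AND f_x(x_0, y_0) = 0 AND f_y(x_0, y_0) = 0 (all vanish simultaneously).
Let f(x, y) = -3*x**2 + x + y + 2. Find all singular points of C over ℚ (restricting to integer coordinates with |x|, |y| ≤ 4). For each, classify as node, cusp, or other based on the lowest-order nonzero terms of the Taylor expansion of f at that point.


No singular points in the scanned grid; C is smooth there.

Compute partial derivatives:
  f_x = 1 - 6*x.
  f_y = 1.
f_y = 1 is a nonzero constant, so f_y never vanishes: no point (x, y) can satisfy f = f_x = f_y = 0. In particular no (x, y) ∈ {−4, ..., 4}² is singular; the curve is smooth.


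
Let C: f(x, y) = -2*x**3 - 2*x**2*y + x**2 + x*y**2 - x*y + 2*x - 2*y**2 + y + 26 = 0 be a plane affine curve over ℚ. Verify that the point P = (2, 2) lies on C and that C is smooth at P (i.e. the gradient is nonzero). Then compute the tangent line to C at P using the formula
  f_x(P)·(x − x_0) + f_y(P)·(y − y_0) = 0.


Tangent line at P: -32*x - 9*y + 82 = 0.

Step 1: f(2, 2) = 0, so P lies on C.
Step 2: partial derivatives
  f_x(x, y) = -6*x**2 - 4*x*y + 2*x + y**2 - y + 2, f_y(x, y) = -2*x**2 + 2*x*y - x - 4*y + 1.
  f_x(P) = -32, f_y(P) = -9 (gradient nonzero, so P is smooth).
Step 3: tangent line at P: -32·(x − 2) + -9·(y − 2) = 0.
Expanding: -32*x - 9*y + 82 = 0.


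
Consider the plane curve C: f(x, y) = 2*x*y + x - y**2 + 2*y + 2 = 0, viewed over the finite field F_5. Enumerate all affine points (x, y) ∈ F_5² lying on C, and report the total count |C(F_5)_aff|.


Affine F_5-points: {(3, 0), (3, 3), (4, 1), (4, 4)}; count = 4.

For each of the 25 pairs (x, y) ∈ F_5², evaluate f(x, y) mod 5. Record the zeros.
  x = 0: [0↦2, 1↦3, 2↦2, 3↦4, 4↦4]  zeros at y ∈ ∅
  x = 1: [0↦3, 1↦1, 2↦2, 3↦1, 4↦3]  zeros at y ∈ ∅
  x = 2: [0↦4, 1↦4, 2↦2, 3↦3, 4↦2]  zeros at y ∈ ∅
  x = 3: [0↦0, 1↦2, 2↦2, 3↦0, 4↦1]  zeros at y ∈ {0, 3}
  x = 4: [0↦1, 1↦0, 2↦2, 3↦2, 4↦0]  zeros at y ∈ {1, 4}
Collecting zeros: affine points = {(3, 0), (3, 3), (4, 1), (4, 4)}.
Total count |C(F_5)_aff| = 4.


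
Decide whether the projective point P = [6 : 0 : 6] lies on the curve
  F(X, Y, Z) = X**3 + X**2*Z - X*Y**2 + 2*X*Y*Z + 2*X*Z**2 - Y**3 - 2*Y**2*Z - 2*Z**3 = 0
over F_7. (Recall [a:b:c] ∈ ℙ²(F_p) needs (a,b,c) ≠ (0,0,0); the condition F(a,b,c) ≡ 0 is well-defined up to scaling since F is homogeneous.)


F(6,0,6) ≡ 5 (mod 7); P is NOT on the curve.

Evaluate F(6, 0, 6) term-by-term (mod 7).
  X**3 ↦ 1·216·1·1 = 216
  X**2*Z ↦ 1·36·1·6 = 216
  -X*Y**2 ↦ -1·6·0·1 = 0
  2*X*Y*Z ↦ 2·6·0·6 = 0
  2*X*Z**2 ↦ 2·6·1·36 = 432
  -Y**3 ↦ -1·1·0·1 = 0
  -2*Y**2*Z ↦ -2·1·0·6 = 0
  -2*Z**3 ↦ -2·1·1·216 = -432
Sum: F(6, 0, 6) = (216) + (216) + (0) + (0) + (432) + (0) + (0) + (-432) = 432.
Reducing mod 7: 432 ≡ 5 (mod 7).
Since F(a, b, c) ≡ 5 ≠ 0 (mod 7), P does NOT lie on the curve.


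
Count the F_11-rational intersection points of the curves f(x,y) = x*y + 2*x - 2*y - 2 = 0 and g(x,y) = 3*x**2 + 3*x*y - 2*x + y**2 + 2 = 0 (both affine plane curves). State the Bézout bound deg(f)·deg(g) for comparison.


Common zeros: ∅; count = 0; Bézout bound = 4.

deg(f) = 2, deg(g) = 2, so Bézout bound = 4.
Scan x ∈ F_11. For each x, list the y ∈ F_11 with f(x, y) ≡ 0 and those with g(x, y) ≡ 0 (mod 11); the common zeros in that column are the intersection.
  x = 0: f ≡ 0 at y ∈ {10}; g ≡ 0 at y ∈ {3, 8}; common: ∅.
  x = 1: f ≡ 0 at y ∈ {0}; g ≡ 0 at y ∈ ∅; common: ∅.
  x = 2: f ≡ 0 at y ∈ ∅; g ≡ 0 at y ∈ ∅; common: ∅.
  x = 3: f ≡ 0 at y ∈ {7}; g ≡ 0 at y ∈ {1}; common: ∅.
  x = 4: f ≡ 0 at y ∈ {8}; g ≡ 0 at y ∈ {1, 9}; common: ∅.
  x = 5: f ≡ 0 at y ∈ {1}; g ≡ 0 at y ∈ {3, 4}; common: ∅.
  x = 6: f ≡ 0 at y ∈ {3}; g ≡ 0 at y ∈ {6, 9}; common: ∅.
  x = 7: f ≡ 0 at y ∈ {2}; g ≡ 0 at y ∈ {6}; common: ∅.
  x = 8: f ≡ 0 at y ∈ {5}; g ≡ 0 at y ∈ ∅; common: ∅.
  x = 9: f ≡ 0 at y ∈ {4}; g ≡ 0 at y ∈ ∅; common: ∅.
  x = 10: f ≡ 0 at y ∈ {6}; g ≡ 0 at y ∈ {4, 10}; common: ∅.
Collecting: common zeros = ∅, so the count is 0.
Comparison with the Bézout bound: 0 ≤ 4 = deg(f)·deg(g), as expected for curves with no common component (the affine F_11-count falls short of the bound because intersections may lie at infinity, over extension fields, or carry multiplicity).
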